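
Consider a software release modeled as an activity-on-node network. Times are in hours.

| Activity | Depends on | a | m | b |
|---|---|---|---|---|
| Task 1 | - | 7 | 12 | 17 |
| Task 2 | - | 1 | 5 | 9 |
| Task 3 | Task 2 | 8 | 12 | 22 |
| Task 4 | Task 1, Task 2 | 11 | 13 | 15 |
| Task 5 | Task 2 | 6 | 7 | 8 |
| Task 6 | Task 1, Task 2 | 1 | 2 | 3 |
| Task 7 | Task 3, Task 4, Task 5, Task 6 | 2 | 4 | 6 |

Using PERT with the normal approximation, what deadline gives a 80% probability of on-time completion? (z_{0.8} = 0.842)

30.6 hours

te_Task 1 = (7 + 4·12 + 17)/6 = 72/6 = 12; σ²_Task 1 = ((17−7)/6)² = 2.778
te_Task 2 = (1 + 4·5 + 9)/6 = 30/6 = 5; σ²_Task 2 = ((9−1)/6)² = 1.778
te_Task 3 = (8 + 4·12 + 22)/6 = 78/6 = 13; σ²_Task 3 = ((22−8)/6)² = 5.444
te_Task 4 = (11 + 4·13 + 15)/6 = 78/6 = 13; σ²_Task 4 = ((15−11)/6)² = 0.444
te_Task 5 = (6 + 4·7 + 8)/6 = 42/6 = 7; σ²_Task 5 = ((8−6)/6)² = 0.111
te_Task 6 = (1 + 4·2 + 3)/6 = 12/6 = 2; σ²_Task 6 = ((3−1)/6)² = 0.111
te_Task 7 = (2 + 4·4 + 6)/6 = 24/6 = 4; σ²_Task 7 = ((6−2)/6)² = 0.444

Forward pass:
ES_Task 1 = 0; EF_Task 1 = 12
ES_Task 2 = 0; EF_Task 2 = 5
ES_Task 3 = 5; EF_Task 3 = 5+13 = 18
ES_Task 4 = max(EF_Task 1=12, EF_Task 2=5) = 12; EF_Task 4 = 12+13 = 25
ES_Task 5 = 5; EF_Task 5 = 5+7 = 12
ES_Task 6 = max(EF_Task 1=12, EF_Task 2=5) = 12; EF_Task 6 = 12+2 = 14
ES_Task 7 = max(EF_Task 3=18, EF_Task 4=25, EF_Task 5=12, EF_Task 6=14) = 25; EF_Task 7 = 25+4 = 29
Expected project duration μ = 29 hours. Critical path: Task 1 → Task 4 → Task 7.

Variance along critical path = 2.778 + 0.444 + 0.444 = 3.667; σ = 1.915 hours.
D = μ + z·σ = 29 + 0.842·1.915 = 30.6 hours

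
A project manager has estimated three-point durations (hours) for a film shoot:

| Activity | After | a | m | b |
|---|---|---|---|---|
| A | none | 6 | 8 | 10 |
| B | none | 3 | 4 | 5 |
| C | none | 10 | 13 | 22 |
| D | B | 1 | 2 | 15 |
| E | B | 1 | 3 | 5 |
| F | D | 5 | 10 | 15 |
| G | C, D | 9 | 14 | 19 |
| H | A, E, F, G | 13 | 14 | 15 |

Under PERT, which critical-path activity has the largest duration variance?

C

te_A = (6 + 4·8 + 10)/6 = 48/6 = 8; σ²_A = ((10−6)/6)² = 0.444
te_B = (3 + 4·4 + 5)/6 = 24/6 = 4; σ²_B = ((5−3)/6)² = 0.111
te_C = (10 + 4·13 + 22)/6 = 84/6 = 14; σ²_C = ((22−10)/6)² = 4.000
te_D = (1 + 4·2 + 15)/6 = 24/6 = 4; σ²_D = ((15−1)/6)² = 5.444
te_E = (1 + 4·3 + 5)/6 = 18/6 = 3; σ²_E = ((5−1)/6)² = 0.444
te_F = (5 + 4·10 + 15)/6 = 60/6 = 10; σ²_F = ((15−5)/6)² = 2.778
te_G = (9 + 4·14 + 19)/6 = 84/6 = 14; σ²_G = ((19−9)/6)² = 2.778
te_H = (13 + 4·14 + 15)/6 = 84/6 = 14; σ²_H = ((15−13)/6)² = 0.111

Forward pass:
ES_A = 0; EF_A = 8
ES_B = 0; EF_B = 4
ES_C = 0; EF_C = 14
ES_D = 4; EF_D = 4+4 = 8
ES_E = 4; EF_E = 4+3 = 7
ES_F = 8; EF_F = 8+10 = 18
ES_G = max(EF_C=14, EF_D=8) = 14; EF_G = 14+14 = 28
ES_H = max(EF_A=8, EF_E=7, EF_F=18, EF_G=28) = 28; EF_H = 28+14 = 42
Expected project duration μ = 42 hours. Critical path: C → G → H.

Variances on critical path: σ²_C=4.000, σ²_G=2.778, σ²_H=0.111.
Largest is σ²_C = 4.000.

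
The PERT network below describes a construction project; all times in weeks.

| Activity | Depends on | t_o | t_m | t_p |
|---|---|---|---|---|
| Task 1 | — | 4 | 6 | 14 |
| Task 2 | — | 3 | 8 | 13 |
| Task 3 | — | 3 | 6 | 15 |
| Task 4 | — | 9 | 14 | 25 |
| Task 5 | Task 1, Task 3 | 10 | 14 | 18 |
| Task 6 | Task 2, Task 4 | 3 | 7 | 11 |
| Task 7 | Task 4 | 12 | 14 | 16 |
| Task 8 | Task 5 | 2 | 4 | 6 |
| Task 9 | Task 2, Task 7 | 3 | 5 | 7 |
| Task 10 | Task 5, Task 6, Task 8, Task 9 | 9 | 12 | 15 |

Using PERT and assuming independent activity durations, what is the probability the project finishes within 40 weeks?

0.023

te_Task 1 = (4 + 4·6 + 14)/6 = 42/6 = 7; σ²_Task 1 = ((14−4)/6)² = 2.778
te_Task 2 = (3 + 4·8 + 13)/6 = 48/6 = 8; σ²_Task 2 = ((13−3)/6)² = 2.778
te_Task 3 = (3 + 4·6 + 15)/6 = 42/6 = 7; σ²_Task 3 = ((15−3)/6)² = 4.000
te_Task 4 = (9 + 4·14 + 25)/6 = 90/6 = 15; σ²_Task 4 = ((25−9)/6)² = 7.111
te_Task 5 = (10 + 4·14 + 18)/6 = 84/6 = 14; σ²_Task 5 = ((18−10)/6)² = 1.778
te_Task 6 = (3 + 4·7 + 11)/6 = 42/6 = 7; σ²_Task 6 = ((11−3)/6)² = 1.778
te_Task 7 = (12 + 4·14 + 16)/6 = 84/6 = 14; σ²_Task 7 = ((16−12)/6)² = 0.444
te_Task 8 = (2 + 4·4 + 6)/6 = 24/6 = 4; σ²_Task 8 = ((6−2)/6)² = 0.444
te_Task 9 = (3 + 4·5 + 7)/6 = 30/6 = 5; σ²_Task 9 = ((7−3)/6)² = 0.444
te_Task 10 = (9 + 4·12 + 15)/6 = 72/6 = 12; σ²_Task 10 = ((15−9)/6)² = 1.000

Forward pass:
ES_Task 1 = 0; EF_Task 1 = 7
ES_Task 2 = 0; EF_Task 2 = 8
ES_Task 3 = 0; EF_Task 3 = 7
ES_Task 4 = 0; EF_Task 4 = 15
ES_Task 5 = max(EF_Task 1=7, EF_Task 3=7) = 7; EF_Task 5 = 7+14 = 21
ES_Task 6 = max(EF_Task 2=8, EF_Task 4=15) = 15; EF_Task 6 = 15+7 = 22
ES_Task 7 = 15; EF_Task 7 = 15+14 = 29
ES_Task 8 = 21; EF_Task 8 = 21+4 = 25
ES_Task 9 = max(EF_Task 2=8, EF_Task 7=29) = 29; EF_Task 9 = 29+5 = 34
ES_Task 10 = max(EF_Task 5=21, EF_Task 6=22, EF_Task 8=25, EF_Task 9=34) = 34; EF_Task 10 = 34+12 = 46
Expected project duration μ = 46 weeks. Critical path: Task 4 → Task 7 → Task 9 → Task 10.

Variance along critical path = 7.111 + 0.444 + 0.444 + 1.000 = 9.000; σ = √9.000 = 3.000 weeks.
Z = (40 − 46) / 3.000 = -2.000
P(T ≤ 40) = Φ(-2.000) ≈ 0.023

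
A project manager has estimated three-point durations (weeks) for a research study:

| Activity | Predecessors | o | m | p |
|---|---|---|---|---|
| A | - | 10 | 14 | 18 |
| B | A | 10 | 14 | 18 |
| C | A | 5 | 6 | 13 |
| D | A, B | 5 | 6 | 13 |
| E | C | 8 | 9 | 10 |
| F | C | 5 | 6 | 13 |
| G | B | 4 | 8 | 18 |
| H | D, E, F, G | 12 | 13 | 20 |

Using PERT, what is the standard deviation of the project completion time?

te_A = (10 + 4·14 + 18)/6 = 84/6 = 14; σ²_A = ((18−10)/6)² = 1.778
te_B = (10 + 4·14 + 18)/6 = 84/6 = 14; σ²_B = ((18−10)/6)² = 1.778
te_C = (5 + 4·6 + 13)/6 = 42/6 = 7; σ²_C = ((13−5)/6)² = 1.778
te_D = (5 + 4·6 + 13)/6 = 42/6 = 7; σ²_D = ((13−5)/6)² = 1.778
te_E = (8 + 4·9 + 10)/6 = 54/6 = 9; σ²_E = ((10−8)/6)² = 0.111
te_F = (5 + 4·6 + 13)/6 = 42/6 = 7; σ²_F = ((13−5)/6)² = 1.778
te_G = (4 + 4·8 + 18)/6 = 54/6 = 9; σ²_G = ((18−4)/6)² = 5.444
te_H = (12 + 4·13 + 20)/6 = 84/6 = 14; σ²_H = ((20−12)/6)² = 1.778

Forward pass:
ES_A = 0; EF_A = 14
ES_B = 14; EF_B = 14+14 = 28
ES_C = 14; EF_C = 14+7 = 21
ES_D = max(EF_A=14, EF_B=28) = 28; EF_D = 28+7 = 35
ES_E = 21; EF_E = 21+9 = 30
ES_F = 21; EF_F = 21+7 = 28
ES_G = 28; EF_G = 28+9 = 37
ES_H = max(EF_D=35, EF_E=30, EF_F=28, EF_G=37) = 37; EF_H = 37+14 = 51
Expected project duration μ = 51 weeks. Critical path: A → B → G → H.

Variance along critical path = 1.778 + 1.778 + 5.444 + 1.778 = 10.778
σ = √10.778 = 3.283 weeks

3.28 weeks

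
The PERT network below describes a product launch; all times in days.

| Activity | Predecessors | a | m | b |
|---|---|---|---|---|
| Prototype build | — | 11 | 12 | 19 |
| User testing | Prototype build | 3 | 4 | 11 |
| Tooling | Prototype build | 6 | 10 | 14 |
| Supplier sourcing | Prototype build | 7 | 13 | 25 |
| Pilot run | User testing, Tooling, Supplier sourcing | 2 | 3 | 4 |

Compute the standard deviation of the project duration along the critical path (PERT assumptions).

3.30 days

te_Prototype build = (11 + 4·12 + 19)/6 = 78/6 = 13; σ²_Prototype build = ((19−11)/6)² = 1.778
te_User testing = (3 + 4·4 + 11)/6 = 30/6 = 5; σ²_User testing = ((11−3)/6)² = 1.778
te_Tooling = (6 + 4·10 + 14)/6 = 60/6 = 10; σ²_Tooling = ((14−6)/6)² = 1.778
te_Supplier sourcing = (7 + 4·13 + 25)/6 = 84/6 = 14; σ²_Supplier sourcing = ((25−7)/6)² = 9.000
te_Pilot run = (2 + 4·3 + 4)/6 = 18/6 = 3; σ²_Pilot run = ((4−2)/6)² = 0.111

Forward pass:
ES_Prototype build = 0; EF_Prototype build = 13
ES_User testing = 13; EF_User testing = 13+5 = 18
ES_Tooling = 13; EF_Tooling = 13+10 = 23
ES_Supplier sourcing = 13; EF_Supplier sourcing = 13+14 = 27
ES_Pilot run = max(EF_User testing=18, EF_Tooling=23, EF_Supplier sourcing=27) = 27; EF_Pilot run = 27+3 = 30
Expected project duration μ = 30 days. Critical path: Prototype build → Supplier sourcing → Pilot run.

Variance along critical path = 1.778 + 9.000 + 0.111 = 10.889
σ = √10.889 = 3.300 days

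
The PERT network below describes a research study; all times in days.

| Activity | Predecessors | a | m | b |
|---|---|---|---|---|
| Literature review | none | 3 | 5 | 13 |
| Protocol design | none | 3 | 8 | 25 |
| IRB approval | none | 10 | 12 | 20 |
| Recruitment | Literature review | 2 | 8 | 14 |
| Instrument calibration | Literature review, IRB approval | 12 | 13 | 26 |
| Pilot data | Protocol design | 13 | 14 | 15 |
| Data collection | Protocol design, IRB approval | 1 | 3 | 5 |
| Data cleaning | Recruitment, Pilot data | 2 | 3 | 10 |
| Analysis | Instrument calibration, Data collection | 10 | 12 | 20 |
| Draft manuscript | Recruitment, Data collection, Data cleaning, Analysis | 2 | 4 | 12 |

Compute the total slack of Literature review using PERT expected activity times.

7 days

te_Literature review = (3 + 4·5 + 13)/6 = 36/6 = 6
te_Protocol design = (3 + 4·8 + 25)/6 = 60/6 = 10
te_IRB approval = (10 + 4·12 + 20)/6 = 78/6 = 13
te_Recruitment = (2 + 4·8 + 14)/6 = 48/6 = 8
te_Instrument calibration = (12 + 4·13 + 26)/6 = 90/6 = 15
te_Pilot data = (13 + 4·14 + 15)/6 = 84/6 = 14
te_Data collection = (1 + 4·3 + 5)/6 = 18/6 = 3
te_Data cleaning = (2 + 4·3 + 10)/6 = 24/6 = 4
te_Analysis = (10 + 4·12 + 20)/6 = 78/6 = 13
te_Draft manuscript = (2 + 4·4 + 12)/6 = 30/6 = 5

Forward pass:
ES_Literature review = 0; EF_Literature review = 6
ES_Protocol design = 0; EF_Protocol design = 10
ES_IRB approval = 0; EF_IRB approval = 13
ES_Recruitment = 6; EF_Recruitment = 6+8 = 14
ES_Instrument calibration = max(EF_Literature review=6, EF_IRB approval=13) = 13; EF_Instrument calibration = 13+15 = 28
ES_Pilot data = 10; EF_Pilot data = 10+14 = 24
ES_Data collection = max(EF_Protocol design=10, EF_IRB approval=13) = 13; EF_Data collection = 13+3 = 16
ES_Data cleaning = max(EF_Recruitment=14, EF_Pilot data=24) = 24; EF_Data cleaning = 24+4 = 28
ES_Analysis = max(EF_Instrument calibration=28, EF_Data collection=16) = 28; EF_Analysis = 28+13 = 41
ES_Draft manuscript = max(EF_Recruitment=14, EF_Data collection=16, EF_Data cleaning=28, EF_Analysis=41) = 41; EF_Draft manuscript = 41+5 = 46
Expected project duration μ = 46 days. Critical path: IRB approval → Instrument calibration → Analysis → Draft manuscript.

Backward pass:
LF_Draft manuscript = 46; LS_Draft manuscript = 46−5 = 41
LF_Analysis = LS_Draft manuscript = 41; LS_Analysis = 41−13 = 28
LF_Data cleaning = LS_Draft manuscript = 41; LS_Data cleaning = 41−4 = 37
LF_Data collection = min(LS_Analysis=28, LS_Draft manuscript=41) = 28; LS_Data collection = 28−3 = 25
LF_Pilot data = LS_Data cleaning = 37; LS_Pilot data = 37−14 = 23
LF_Instrument calibration = LS_Analysis = 28; LS_Instrument calibration = 28−15 = 13
LF_Recruitment = min(LS_Data cleaning=37, LS_Draft manuscript=41) = 37; LS_Recruitment = 37−8 = 29
LF_IRB approval = min(LS_Instrument calibration=13, LS_Data collection=25) = 13; LS_IRB approval = 13−13 = 0
LF_Protocol design = min(LS_Pilot data=23, LS_Data collection=25) = 23; LS_Protocol design = 23−10 = 13
LF_Literature review = min(LS_Recruitment=29, LS_Instrument calibration=13) = 13; LS_Literature review = 13−6 = 7
Slack_Literature review = LS_Literature review − ES_Literature review = 7 − 0 = 7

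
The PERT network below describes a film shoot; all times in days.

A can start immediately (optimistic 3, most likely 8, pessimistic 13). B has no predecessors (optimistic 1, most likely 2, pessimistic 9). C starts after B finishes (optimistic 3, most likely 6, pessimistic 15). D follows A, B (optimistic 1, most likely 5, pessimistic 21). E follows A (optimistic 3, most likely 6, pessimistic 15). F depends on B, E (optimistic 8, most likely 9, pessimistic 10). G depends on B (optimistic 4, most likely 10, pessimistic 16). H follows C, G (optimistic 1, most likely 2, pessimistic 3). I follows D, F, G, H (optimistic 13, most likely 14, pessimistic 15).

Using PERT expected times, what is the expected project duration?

38 days

te_A = (3 + 4·8 + 13)/6 = 48/6 = 8
te_B = (1 + 4·2 + 9)/6 = 18/6 = 3
te_C = (3 + 4·6 + 15)/6 = 42/6 = 7
te_D = (1 + 4·5 + 21)/6 = 42/6 = 7
te_E = (3 + 4·6 + 15)/6 = 42/6 = 7
te_F = (8 + 4·9 + 10)/6 = 54/6 = 9
te_G = (4 + 4·10 + 16)/6 = 60/6 = 10
te_H = (1 + 4·2 + 3)/6 = 12/6 = 2
te_I = (13 + 4·14 + 15)/6 = 84/6 = 14

Forward pass:
ES_A = 0; EF_A = 8
ES_B = 0; EF_B = 3
ES_C = 3; EF_C = 3+7 = 10
ES_D = max(EF_A=8, EF_B=3) = 8; EF_D = 8+7 = 15
ES_E = 8; EF_E = 8+7 = 15
ES_F = max(EF_B=3, EF_E=15) = 15; EF_F = 15+9 = 24
ES_G = 3; EF_G = 3+10 = 13
ES_H = max(EF_C=10, EF_G=13) = 13; EF_H = 13+2 = 15
ES_I = max(EF_D=15, EF_F=24, EF_G=13, EF_H=15) = 24; EF_I = 24+14 = 38
Expected project duration μ = 38 days. Critical path: A → E → F → I.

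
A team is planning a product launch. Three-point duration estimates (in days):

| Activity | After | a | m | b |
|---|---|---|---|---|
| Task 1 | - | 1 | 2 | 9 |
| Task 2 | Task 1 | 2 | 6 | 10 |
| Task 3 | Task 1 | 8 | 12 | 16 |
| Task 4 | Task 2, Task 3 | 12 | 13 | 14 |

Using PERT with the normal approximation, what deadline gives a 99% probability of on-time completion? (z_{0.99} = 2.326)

32.5 days

te_Task 1 = (1 + 4·2 + 9)/6 = 18/6 = 3; σ²_Task 1 = ((9−1)/6)² = 1.778
te_Task 2 = (2 + 4·6 + 10)/6 = 36/6 = 6; σ²_Task 2 = ((10−2)/6)² = 1.778
te_Task 3 = (8 + 4·12 + 16)/6 = 72/6 = 12; σ²_Task 3 = ((16−8)/6)² = 1.778
te_Task 4 = (12 + 4·13 + 14)/6 = 78/6 = 13; σ²_Task 4 = ((14−12)/6)² = 0.111

Forward pass:
ES_Task 1 = 0; EF_Task 1 = 3
ES_Task 2 = 3; EF_Task 2 = 3+6 = 9
ES_Task 3 = 3; EF_Task 3 = 3+12 = 15
ES_Task 4 = max(EF_Task 2=9, EF_Task 3=15) = 15; EF_Task 4 = 15+13 = 28
Expected project duration μ = 28 days. Critical path: Task 1 → Task 3 → Task 4.

Variance along critical path = 1.778 + 1.778 + 0.111 = 3.667; σ = 1.915 days.
D = μ + z·σ = 28 + 2.326·1.915 = 32.5 days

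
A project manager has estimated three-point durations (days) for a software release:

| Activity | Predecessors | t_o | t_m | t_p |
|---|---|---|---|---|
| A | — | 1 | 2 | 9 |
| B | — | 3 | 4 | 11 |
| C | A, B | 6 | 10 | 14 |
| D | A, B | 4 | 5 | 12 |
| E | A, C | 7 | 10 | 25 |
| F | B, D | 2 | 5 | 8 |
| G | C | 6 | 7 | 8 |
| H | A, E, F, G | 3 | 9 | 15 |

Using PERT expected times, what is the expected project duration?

36 days

te_A = (1 + 4·2 + 9)/6 = 18/6 = 3
te_B = (3 + 4·4 + 11)/6 = 30/6 = 5
te_C = (6 + 4·10 + 14)/6 = 60/6 = 10
te_D = (4 + 4·5 + 12)/6 = 36/6 = 6
te_E = (7 + 4·10 + 25)/6 = 72/6 = 12
te_F = (2 + 4·5 + 8)/6 = 30/6 = 5
te_G = (6 + 4·7 + 8)/6 = 42/6 = 7
te_H = (3 + 4·9 + 15)/6 = 54/6 = 9

Forward pass:
ES_A = 0; EF_A = 3
ES_B = 0; EF_B = 5
ES_C = max(EF_A=3, EF_B=5) = 5; EF_C = 5+10 = 15
ES_D = max(EF_A=3, EF_B=5) = 5; EF_D = 5+6 = 11
ES_E = max(EF_A=3, EF_C=15) = 15; EF_E = 15+12 = 27
ES_F = max(EF_B=5, EF_D=11) = 11; EF_F = 11+5 = 16
ES_G = 15; EF_G = 15+7 = 22
ES_H = max(EF_A=3, EF_E=27, EF_F=16, EF_G=22) = 27; EF_H = 27+9 = 36
Expected project duration μ = 36 days. Critical path: B → C → E → H.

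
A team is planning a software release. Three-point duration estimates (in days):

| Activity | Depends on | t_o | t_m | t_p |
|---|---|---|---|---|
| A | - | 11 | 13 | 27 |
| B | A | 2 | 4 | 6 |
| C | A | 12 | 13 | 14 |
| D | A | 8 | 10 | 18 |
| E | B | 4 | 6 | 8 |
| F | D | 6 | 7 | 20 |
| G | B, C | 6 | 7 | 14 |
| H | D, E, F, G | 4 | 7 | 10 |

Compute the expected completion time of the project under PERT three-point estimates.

43 days

te_A = (11 + 4·13 + 27)/6 = 90/6 = 15
te_B = (2 + 4·4 + 6)/6 = 24/6 = 4
te_C = (12 + 4·13 + 14)/6 = 78/6 = 13
te_D = (8 + 4·10 + 18)/6 = 66/6 = 11
te_E = (4 + 4·6 + 8)/6 = 36/6 = 6
te_F = (6 + 4·7 + 20)/6 = 54/6 = 9
te_G = (6 + 4·7 + 14)/6 = 48/6 = 8
te_H = (4 + 4·7 + 10)/6 = 42/6 = 7

Forward pass:
ES_A = 0; EF_A = 15
ES_B = 15; EF_B = 15+4 = 19
ES_C = 15; EF_C = 15+13 = 28
ES_D = 15; EF_D = 15+11 = 26
ES_E = 19; EF_E = 19+6 = 25
ES_F = 26; EF_F = 26+9 = 35
ES_G = max(EF_B=19, EF_C=28) = 28; EF_G = 28+8 = 36
ES_H = max(EF_D=26, EF_E=25, EF_F=35, EF_G=36) = 36; EF_H = 36+7 = 43
Expected project duration μ = 43 days. Critical path: A → C → G → H.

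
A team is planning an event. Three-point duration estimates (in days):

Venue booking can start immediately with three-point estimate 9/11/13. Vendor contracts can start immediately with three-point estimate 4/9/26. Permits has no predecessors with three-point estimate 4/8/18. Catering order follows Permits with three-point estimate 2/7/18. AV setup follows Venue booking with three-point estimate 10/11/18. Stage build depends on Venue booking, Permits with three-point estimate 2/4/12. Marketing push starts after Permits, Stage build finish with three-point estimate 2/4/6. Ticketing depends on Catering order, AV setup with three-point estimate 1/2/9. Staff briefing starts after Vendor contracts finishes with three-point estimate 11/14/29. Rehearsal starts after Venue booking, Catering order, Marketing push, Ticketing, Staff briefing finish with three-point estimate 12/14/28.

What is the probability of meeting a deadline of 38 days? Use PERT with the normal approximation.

te_Venue booking = (9 + 4·11 + 13)/6 = 66/6 = 11; σ²_Venue booking = ((13−9)/6)² = 0.444
te_Vendor contracts = (4 + 4·9 + 26)/6 = 66/6 = 11; σ²_Vendor contracts = ((26−4)/6)² = 13.444
te_Permits = (4 + 4·8 + 18)/6 = 54/6 = 9; σ²_Permits = ((18−4)/6)² = 5.444
te_Catering order = (2 + 4·7 + 18)/6 = 48/6 = 8; σ²_Catering order = ((18−2)/6)² = 7.111
te_AV setup = (10 + 4·11 + 18)/6 = 72/6 = 12; σ²_AV setup = ((18−10)/6)² = 1.778
te_Stage build = (2 + 4·4 + 12)/6 = 30/6 = 5; σ²_Stage build = ((12−2)/6)² = 2.778
te_Marketing push = (2 + 4·4 + 6)/6 = 24/6 = 4; σ²_Marketing push = ((6−2)/6)² = 0.444
te_Ticketing = (1 + 4·2 + 9)/6 = 18/6 = 3; σ²_Ticketing = ((9−1)/6)² = 1.778
te_Staff briefing = (11 + 4·14 + 29)/6 = 96/6 = 16; σ²_Staff briefing = ((29−11)/6)² = 9.000
te_Rehearsal = (12 + 4·14 + 28)/6 = 96/6 = 16; σ²_Rehearsal = ((28−12)/6)² = 7.111

Forward pass:
ES_Venue booking = 0; EF_Venue booking = 11
ES_Vendor contracts = 0; EF_Vendor contracts = 11
ES_Permits = 0; EF_Permits = 9
ES_Catering order = 9; EF_Catering order = 9+8 = 17
ES_AV setup = 11; EF_AV setup = 11+12 = 23
ES_Stage build = max(EF_Venue booking=11, EF_Permits=9) = 11; EF_Stage build = 11+5 = 16
ES_Marketing push = max(EF_Permits=9, EF_Stage build=16) = 16; EF_Marketing push = 16+4 = 20
ES_Ticketing = max(EF_Catering order=17, EF_AV setup=23) = 23; EF_Ticketing = 23+3 = 26
ES_Staff briefing = 11; EF_Staff briefing = 11+16 = 27
ES_Rehearsal = max(EF_Venue booking=11, EF_Catering order=17, EF_Marketing push=20, EF_Ticketing=26, EF_Staff briefing=27) = 27; EF_Rehearsal = 27+16 = 43
Expected project duration μ = 43 days. Critical path: Vendor contracts → Staff briefing → Rehearsal.

Variance along critical path = 13.444 + 9.000 + 7.111 = 29.556; σ = √29.556 = 5.437 days.
Z = (38 − 43) / 5.437 = -0.920
P(T ≤ 38) = Φ(-0.920) ≈ 0.179

0.179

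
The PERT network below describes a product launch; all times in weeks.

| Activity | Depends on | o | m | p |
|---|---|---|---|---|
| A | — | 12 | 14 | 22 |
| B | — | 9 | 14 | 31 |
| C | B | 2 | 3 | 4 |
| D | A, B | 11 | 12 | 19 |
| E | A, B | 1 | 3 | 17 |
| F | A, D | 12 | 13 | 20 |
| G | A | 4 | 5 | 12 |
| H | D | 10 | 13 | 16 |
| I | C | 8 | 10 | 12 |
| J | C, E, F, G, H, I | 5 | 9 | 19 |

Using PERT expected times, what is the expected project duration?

te_A = (12 + 4·14 + 22)/6 = 90/6 = 15
te_B = (9 + 4·14 + 31)/6 = 96/6 = 16
te_C = (2 + 4·3 + 4)/6 = 18/6 = 3
te_D = (11 + 4·12 + 19)/6 = 78/6 = 13
te_E = (1 + 4·3 + 17)/6 = 30/6 = 5
te_F = (12 + 4·13 + 20)/6 = 84/6 = 14
te_G = (4 + 4·5 + 12)/6 = 36/6 = 6
te_H = (10 + 4·13 + 16)/6 = 78/6 = 13
te_I = (8 + 4·10 + 12)/6 = 60/6 = 10
te_J = (5 + 4·9 + 19)/6 = 60/6 = 10

Forward pass:
ES_A = 0; EF_A = 15
ES_B = 0; EF_B = 16
ES_C = 16; EF_C = 16+3 = 19
ES_D = max(EF_A=15, EF_B=16) = 16; EF_D = 16+13 = 29
ES_E = max(EF_A=15, EF_B=16) = 16; EF_E = 16+5 = 21
ES_F = max(EF_A=15, EF_D=29) = 29; EF_F = 29+14 = 43
ES_G = 15; EF_G = 15+6 = 21
ES_H = 29; EF_H = 29+13 = 42
ES_I = 19; EF_I = 19+10 = 29
ES_J = max(EF_C=19, EF_E=21, EF_F=43, EF_G=21, EF_H=42, EF_I=29) = 43; EF_J = 43+10 = 53
Expected project duration μ = 53 weeks. Critical path: B → D → F → J.

53 weeks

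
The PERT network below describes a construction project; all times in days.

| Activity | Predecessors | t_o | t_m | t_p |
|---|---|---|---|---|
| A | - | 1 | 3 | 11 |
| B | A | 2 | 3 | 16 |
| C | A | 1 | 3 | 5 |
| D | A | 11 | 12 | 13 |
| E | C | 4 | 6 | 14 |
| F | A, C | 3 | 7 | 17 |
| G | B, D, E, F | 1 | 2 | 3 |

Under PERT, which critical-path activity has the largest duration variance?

te_A = (1 + 4·3 + 11)/6 = 24/6 = 4; σ²_A = ((11−1)/6)² = 2.778
te_B = (2 + 4·3 + 16)/6 = 30/6 = 5; σ²_B = ((16−2)/6)² = 5.444
te_C = (1 + 4·3 + 5)/6 = 18/6 = 3; σ²_C = ((5−1)/6)² = 0.444
te_D = (11 + 4·12 + 13)/6 = 72/6 = 12; σ²_D = ((13−11)/6)² = 0.111
te_E = (4 + 4·6 + 14)/6 = 42/6 = 7; σ²_E = ((14−4)/6)² = 2.778
te_F = (3 + 4·7 + 17)/6 = 48/6 = 8; σ²_F = ((17−3)/6)² = 5.444
te_G = (1 + 4·2 + 3)/6 = 12/6 = 2; σ²_G = ((3−1)/6)² = 0.111

Forward pass:
ES_A = 0; EF_A = 4
ES_B = 4; EF_B = 4+5 = 9
ES_C = 4; EF_C = 4+3 = 7
ES_D = 4; EF_D = 4+12 = 16
ES_E = 7; EF_E = 7+7 = 14
ES_F = max(EF_A=4, EF_C=7) = 7; EF_F = 7+8 = 15
ES_G = max(EF_B=9, EF_D=16, EF_E=14, EF_F=15) = 16; EF_G = 16+2 = 18
Expected project duration μ = 18 days. Critical path: A → D → G.

Variances on critical path: σ²_A=2.778, σ²_D=0.111, σ²_G=0.111.
Largest is σ²_A = 2.778.

A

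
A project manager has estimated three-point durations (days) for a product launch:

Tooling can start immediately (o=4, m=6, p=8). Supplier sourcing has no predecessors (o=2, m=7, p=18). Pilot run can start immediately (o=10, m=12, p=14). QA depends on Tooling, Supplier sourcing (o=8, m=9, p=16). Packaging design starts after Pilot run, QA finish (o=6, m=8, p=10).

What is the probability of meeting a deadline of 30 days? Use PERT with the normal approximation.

0.905

te_Tooling = (4 + 4·6 + 8)/6 = 36/6 = 6; σ²_Tooling = ((8−4)/6)² = 0.444
te_Supplier sourcing = (2 + 4·7 + 18)/6 = 48/6 = 8; σ²_Supplier sourcing = ((18−2)/6)² = 7.111
te_Pilot run = (10 + 4·12 + 14)/6 = 72/6 = 12; σ²_Pilot run = ((14−10)/6)² = 0.444
te_QA = (8 + 4·9 + 16)/6 = 60/6 = 10; σ²_QA = ((16−8)/6)² = 1.778
te_Packaging design = (6 + 4·8 + 10)/6 = 48/6 = 8; σ²_Packaging design = ((10−6)/6)² = 0.444

Forward pass:
ES_Tooling = 0; EF_Tooling = 6
ES_Supplier sourcing = 0; EF_Supplier sourcing = 8
ES_Pilot run = 0; EF_Pilot run = 12
ES_QA = max(EF_Tooling=6, EF_Supplier sourcing=8) = 8; EF_QA = 8+10 = 18
ES_Packaging design = max(EF_Pilot run=12, EF_QA=18) = 18; EF_Packaging design = 18+8 = 26
Expected project duration μ = 26 days. Critical path: Supplier sourcing → QA → Packaging design.

Variance along critical path = 7.111 + 1.778 + 0.444 = 9.333; σ = √9.333 = 3.055 days.
Z = (30 − 26) / 3.055 = 1.309
P(T ≤ 30) = Φ(1.309) ≈ 0.905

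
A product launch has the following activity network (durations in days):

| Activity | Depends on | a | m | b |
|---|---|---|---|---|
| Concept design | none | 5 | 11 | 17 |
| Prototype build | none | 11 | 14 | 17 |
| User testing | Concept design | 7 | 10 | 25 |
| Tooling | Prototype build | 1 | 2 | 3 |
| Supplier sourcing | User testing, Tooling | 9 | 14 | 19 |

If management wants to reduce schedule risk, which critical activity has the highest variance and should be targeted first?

te_Concept design = (5 + 4·11 + 17)/6 = 66/6 = 11; σ²_Concept design = ((17−5)/6)² = 4.000
te_Prototype build = (11 + 4·14 + 17)/6 = 84/6 = 14; σ²_Prototype build = ((17−11)/6)² = 1.000
te_User testing = (7 + 4·10 + 25)/6 = 72/6 = 12; σ²_User testing = ((25−7)/6)² = 9.000
te_Tooling = (1 + 4·2 + 3)/6 = 12/6 = 2; σ²_Tooling = ((3−1)/6)² = 0.111
te_Supplier sourcing = (9 + 4·14 + 19)/6 = 84/6 = 14; σ²_Supplier sourcing = ((19−9)/6)² = 2.778

Forward pass:
ES_Concept design = 0; EF_Concept design = 11
ES_Prototype build = 0; EF_Prototype build = 14
ES_User testing = 11; EF_User testing = 11+12 = 23
ES_Tooling = 14; EF_Tooling = 14+2 = 16
ES_Supplier sourcing = max(EF_User testing=23, EF_Tooling=16) = 23; EF_Supplier sourcing = 23+14 = 37
Expected project duration μ = 37 days. Critical path: Concept design → User testing → Supplier sourcing.

Variances on critical path: σ²_Concept design=4.000, σ²_User testing=9.000, σ²_Supplier sourcing=2.778.
Largest is σ²_User testing = 9.000.

User testing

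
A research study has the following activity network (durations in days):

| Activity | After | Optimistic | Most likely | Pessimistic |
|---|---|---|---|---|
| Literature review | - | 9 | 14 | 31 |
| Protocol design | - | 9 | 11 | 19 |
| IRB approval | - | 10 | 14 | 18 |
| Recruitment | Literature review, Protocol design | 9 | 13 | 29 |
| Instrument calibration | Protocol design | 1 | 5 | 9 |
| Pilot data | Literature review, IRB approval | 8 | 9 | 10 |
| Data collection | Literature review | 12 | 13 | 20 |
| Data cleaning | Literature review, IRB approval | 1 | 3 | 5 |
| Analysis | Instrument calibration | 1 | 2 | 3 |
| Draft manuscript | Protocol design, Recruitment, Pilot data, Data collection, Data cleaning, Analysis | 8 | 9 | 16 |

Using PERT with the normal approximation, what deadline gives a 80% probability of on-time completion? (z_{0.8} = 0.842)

te_Literature review = (9 + 4·14 + 31)/6 = 96/6 = 16; σ²_Literature review = ((31−9)/6)² = 13.444
te_Protocol design = (9 + 4·11 + 19)/6 = 72/6 = 12; σ²_Protocol design = ((19−9)/6)² = 2.778
te_IRB approval = (10 + 4·14 + 18)/6 = 84/6 = 14; σ²_IRB approval = ((18−10)/6)² = 1.778
te_Recruitment = (9 + 4·13 + 29)/6 = 90/6 = 15; σ²_Recruitment = ((29−9)/6)² = 11.111
te_Instrument calibration = (1 + 4·5 + 9)/6 = 30/6 = 5; σ²_Instrument calibration = ((9−1)/6)² = 1.778
te_Pilot data = (8 + 4·9 + 10)/6 = 54/6 = 9; σ²_Pilot data = ((10−8)/6)² = 0.111
te_Data collection = (12 + 4·13 + 20)/6 = 84/6 = 14; σ²_Data collection = ((20−12)/6)² = 1.778
te_Data cleaning = (1 + 4·3 + 5)/6 = 18/6 = 3; σ²_Data cleaning = ((5−1)/6)² = 0.444
te_Analysis = (1 + 4·2 + 3)/6 = 12/6 = 2; σ²_Analysis = ((3−1)/6)² = 0.111
te_Draft manuscript = (8 + 4·9 + 16)/6 = 60/6 = 10; σ²_Draft manuscript = ((16−8)/6)² = 1.778

Forward pass:
ES_Literature review = 0; EF_Literature review = 16
ES_Protocol design = 0; EF_Protocol design = 12
ES_IRB approval = 0; EF_IRB approval = 14
ES_Recruitment = max(EF_Literature review=16, EF_Protocol design=12) = 16; EF_Recruitment = 16+15 = 31
ES_Instrument calibration = 12; EF_Instrument calibration = 12+5 = 17
ES_Pilot data = max(EF_Literature review=16, EF_IRB approval=14) = 16; EF_Pilot data = 16+9 = 25
ES_Data collection = 16; EF_Data collection = 16+14 = 30
ES_Data cleaning = max(EF_Literature review=16, EF_IRB approval=14) = 16; EF_Data cleaning = 16+3 = 19
ES_Analysis = 17; EF_Analysis = 17+2 = 19
ES_Draft manuscript = max(EF_Protocol design=12, EF_Recruitment=31, EF_Pilot data=25, EF_Data collection=30, EF_Data cleaning=19, EF_Analysis=19) = 31; EF_Draft manuscript = 31+10 = 41
Expected project duration μ = 41 days. Critical path: Literature review → Recruitment → Draft manuscript.

Variance along critical path = 13.444 + 11.111 + 1.778 = 26.333; σ = 5.132 days.
D = μ + z·σ = 41 + 0.842·5.132 = 45.3 days

45.3 days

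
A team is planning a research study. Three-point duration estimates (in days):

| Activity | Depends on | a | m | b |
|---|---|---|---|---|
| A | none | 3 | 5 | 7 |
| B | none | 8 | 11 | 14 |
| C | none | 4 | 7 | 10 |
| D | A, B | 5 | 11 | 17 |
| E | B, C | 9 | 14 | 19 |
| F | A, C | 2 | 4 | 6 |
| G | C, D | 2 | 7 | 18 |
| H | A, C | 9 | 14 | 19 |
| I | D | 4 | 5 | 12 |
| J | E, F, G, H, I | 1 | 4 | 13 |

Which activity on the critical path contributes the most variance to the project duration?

G

te_A = (3 + 4·5 + 7)/6 = 30/6 = 5; σ²_A = ((7−3)/6)² = 0.444
te_B = (8 + 4·11 + 14)/6 = 66/6 = 11; σ²_B = ((14−8)/6)² = 1.000
te_C = (4 + 4·7 + 10)/6 = 42/6 = 7; σ²_C = ((10−4)/6)² = 1.000
te_D = (5 + 4·11 + 17)/6 = 66/6 = 11; σ²_D = ((17−5)/6)² = 4.000
te_E = (9 + 4·14 + 19)/6 = 84/6 = 14; σ²_E = ((19−9)/6)² = 2.778
te_F = (2 + 4·4 + 6)/6 = 24/6 = 4; σ²_F = ((6−2)/6)² = 0.444
te_G = (2 + 4·7 + 18)/6 = 48/6 = 8; σ²_G = ((18−2)/6)² = 7.111
te_H = (9 + 4·14 + 19)/6 = 84/6 = 14; σ²_H = ((19−9)/6)² = 2.778
te_I = (4 + 4·5 + 12)/6 = 36/6 = 6; σ²_I = ((12−4)/6)² = 1.778
te_J = (1 + 4·4 + 13)/6 = 30/6 = 5; σ²_J = ((13−1)/6)² = 4.000

Forward pass:
ES_A = 0; EF_A = 5
ES_B = 0; EF_B = 11
ES_C = 0; EF_C = 7
ES_D = max(EF_A=5, EF_B=11) = 11; EF_D = 11+11 = 22
ES_E = max(EF_B=11, EF_C=7) = 11; EF_E = 11+14 = 25
ES_F = max(EF_A=5, EF_C=7) = 7; EF_F = 7+4 = 11
ES_G = max(EF_C=7, EF_D=22) = 22; EF_G = 22+8 = 30
ES_H = max(EF_A=5, EF_C=7) = 7; EF_H = 7+14 = 21
ES_I = 22; EF_I = 22+6 = 28
ES_J = max(EF_E=25, EF_F=11, EF_G=30, EF_H=21, EF_I=28) = 30; EF_J = 30+5 = 35
Expected project duration μ = 35 days. Critical path: B → D → G → J.

Variances on critical path: σ²_B=1.000, σ²_D=4.000, σ²_G=7.111, σ²_J=4.000.
Largest is σ²_G = 7.111.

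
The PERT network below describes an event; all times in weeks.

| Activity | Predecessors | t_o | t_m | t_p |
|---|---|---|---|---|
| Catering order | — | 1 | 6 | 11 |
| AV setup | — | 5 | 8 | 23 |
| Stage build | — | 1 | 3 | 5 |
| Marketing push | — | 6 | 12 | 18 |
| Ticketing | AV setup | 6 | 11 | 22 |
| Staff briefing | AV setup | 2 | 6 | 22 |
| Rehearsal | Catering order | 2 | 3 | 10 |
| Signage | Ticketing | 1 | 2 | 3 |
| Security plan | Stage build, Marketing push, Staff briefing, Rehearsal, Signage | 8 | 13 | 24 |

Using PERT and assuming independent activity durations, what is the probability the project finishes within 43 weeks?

te_Catering order = (1 + 4·6 + 11)/6 = 36/6 = 6; σ²_Catering order = ((11−1)/6)² = 2.778
te_AV setup = (5 + 4·8 + 23)/6 = 60/6 = 10; σ²_AV setup = ((23−5)/6)² = 9.000
te_Stage build = (1 + 4·3 + 5)/6 = 18/6 = 3; σ²_Stage build = ((5−1)/6)² = 0.444
te_Marketing push = (6 + 4·12 + 18)/6 = 72/6 = 12; σ²_Marketing push = ((18−6)/6)² = 4.000
te_Ticketing = (6 + 4·11 + 22)/6 = 72/6 = 12; σ²_Ticketing = ((22−6)/6)² = 7.111
te_Staff briefing = (2 + 4·6 + 22)/6 = 48/6 = 8; σ²_Staff briefing = ((22−2)/6)² = 11.111
te_Rehearsal = (2 + 4·3 + 10)/6 = 24/6 = 4; σ²_Rehearsal = ((10−2)/6)² = 1.778
te_Signage = (1 + 4·2 + 3)/6 = 12/6 = 2; σ²_Signage = ((3−1)/6)² = 0.111
te_Security plan = (8 + 4·13 + 24)/6 = 84/6 = 14; σ²_Security plan = ((24−8)/6)² = 7.111

Forward pass:
ES_Catering order = 0; EF_Catering order = 6
ES_AV setup = 0; EF_AV setup = 10
ES_Stage build = 0; EF_Stage build = 3
ES_Marketing push = 0; EF_Marketing push = 12
ES_Ticketing = 10; EF_Ticketing = 10+12 = 22
ES_Staff briefing = 10; EF_Staff briefing = 10+8 = 18
ES_Rehearsal = 6; EF_Rehearsal = 6+4 = 10
ES_Signage = 22; EF_Signage = 22+2 = 24
ES_Security plan = max(EF_Stage build=3, EF_Marketing push=12, EF_Staff briefing=18, EF_Rehearsal=10, EF_Signage=24) = 24; EF_Security plan = 24+14 = 38
Expected project duration μ = 38 weeks. Critical path: AV setup → Ticketing → Signage → Security plan.

Variance along critical path = 9.000 + 7.111 + 0.111 + 7.111 = 23.333; σ = √23.333 = 4.830 weeks.
Z = (43 − 38) / 4.830 = 1.035
P(T ≤ 43) = Φ(1.035) ≈ 0.850

0.850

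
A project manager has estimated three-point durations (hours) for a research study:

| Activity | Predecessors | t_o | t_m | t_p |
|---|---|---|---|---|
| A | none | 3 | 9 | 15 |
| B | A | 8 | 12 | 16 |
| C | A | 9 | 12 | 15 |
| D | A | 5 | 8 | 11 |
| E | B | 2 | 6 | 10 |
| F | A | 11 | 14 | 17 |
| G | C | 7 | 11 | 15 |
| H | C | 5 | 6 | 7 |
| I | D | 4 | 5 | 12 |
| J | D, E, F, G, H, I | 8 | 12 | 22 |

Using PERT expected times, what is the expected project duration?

te_A = (3 + 4·9 + 15)/6 = 54/6 = 9
te_B = (8 + 4·12 + 16)/6 = 72/6 = 12
te_C = (9 + 4·12 + 15)/6 = 72/6 = 12
te_D = (5 + 4·8 + 11)/6 = 48/6 = 8
te_E = (2 + 4·6 + 10)/6 = 36/6 = 6
te_F = (11 + 4·14 + 17)/6 = 84/6 = 14
te_G = (7 + 4·11 + 15)/6 = 66/6 = 11
te_H = (5 + 4·6 + 7)/6 = 36/6 = 6
te_I = (4 + 4·5 + 12)/6 = 36/6 = 6
te_J = (8 + 4·12 + 22)/6 = 78/6 = 13

Forward pass:
ES_A = 0; EF_A = 9
ES_B = 9; EF_B = 9+12 = 21
ES_C = 9; EF_C = 9+12 = 21
ES_D = 9; EF_D = 9+8 = 17
ES_E = 21; EF_E = 21+6 = 27
ES_F = 9; EF_F = 9+14 = 23
ES_G = 21; EF_G = 21+11 = 32
ES_H = 21; EF_H = 21+6 = 27
ES_I = 17; EF_I = 17+6 = 23
ES_J = max(EF_D=17, EF_E=27, EF_F=23, EF_G=32, EF_H=27, EF_I=23) = 32; EF_J = 32+13 = 45
Expected project duration μ = 45 hours. Critical path: A → C → G → J.

45 hours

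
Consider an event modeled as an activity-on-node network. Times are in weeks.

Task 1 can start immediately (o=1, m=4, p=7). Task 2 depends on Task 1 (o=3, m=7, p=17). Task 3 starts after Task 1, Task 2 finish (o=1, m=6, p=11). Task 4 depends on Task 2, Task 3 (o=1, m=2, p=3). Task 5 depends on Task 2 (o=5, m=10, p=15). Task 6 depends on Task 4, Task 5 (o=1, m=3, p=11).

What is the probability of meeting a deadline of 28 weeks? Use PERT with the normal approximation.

0.718

te_Task 1 = (1 + 4·4 + 7)/6 = 24/6 = 4; σ²_Task 1 = ((7−1)/6)² = 1.000
te_Task 2 = (3 + 4·7 + 17)/6 = 48/6 = 8; σ²_Task 2 = ((17−3)/6)² = 5.444
te_Task 3 = (1 + 4·6 + 11)/6 = 36/6 = 6; σ²_Task 3 = ((11−1)/6)² = 2.778
te_Task 4 = (1 + 4·2 + 3)/6 = 12/6 = 2; σ²_Task 4 = ((3−1)/6)² = 0.111
te_Task 5 = (5 + 4·10 + 15)/6 = 60/6 = 10; σ²_Task 5 = ((15−5)/6)² = 2.778
te_Task 6 = (1 + 4·3 + 11)/6 = 24/6 = 4; σ²_Task 6 = ((11−1)/6)² = 2.778

Forward pass:
ES_Task 1 = 0; EF_Task 1 = 4
ES_Task 2 = 4; EF_Task 2 = 4+8 = 12
ES_Task 3 = max(EF_Task 1=4, EF_Task 2=12) = 12; EF_Task 3 = 12+6 = 18
ES_Task 4 = max(EF_Task 2=12, EF_Task 3=18) = 18; EF_Task 4 = 18+2 = 20
ES_Task 5 = 12; EF_Task 5 = 12+10 = 22
ES_Task 6 = max(EF_Task 4=20, EF_Task 5=22) = 22; EF_Task 6 = 22+4 = 26
Expected project duration μ = 26 weeks. Critical path: Task 1 → Task 2 → Task 5 → Task 6.

Variance along critical path = 1.000 + 5.444 + 2.778 + 2.778 = 12.000; σ = √12.000 = 3.464 weeks.
Z = (28 − 26) / 3.464 = 0.577
P(T ≤ 28) = Φ(0.577) ≈ 0.718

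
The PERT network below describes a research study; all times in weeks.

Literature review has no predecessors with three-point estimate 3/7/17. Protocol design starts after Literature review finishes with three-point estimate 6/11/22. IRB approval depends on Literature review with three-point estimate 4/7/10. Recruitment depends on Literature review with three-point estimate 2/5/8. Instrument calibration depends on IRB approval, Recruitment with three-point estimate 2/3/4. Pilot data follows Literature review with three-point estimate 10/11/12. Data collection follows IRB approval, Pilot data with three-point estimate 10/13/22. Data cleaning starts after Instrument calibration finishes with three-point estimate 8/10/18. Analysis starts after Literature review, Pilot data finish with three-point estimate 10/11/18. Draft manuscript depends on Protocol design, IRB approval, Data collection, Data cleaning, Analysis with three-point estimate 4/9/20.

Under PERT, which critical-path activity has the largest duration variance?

te_Literature review = (3 + 4·7 + 17)/6 = 48/6 = 8; σ²_Literature review = ((17−3)/6)² = 5.444
te_Protocol design = (6 + 4·11 + 22)/6 = 72/6 = 12; σ²_Protocol design = ((22−6)/6)² = 7.111
te_IRB approval = (4 + 4·7 + 10)/6 = 42/6 = 7; σ²_IRB approval = ((10−4)/6)² = 1.000
te_Recruitment = (2 + 4·5 + 8)/6 = 30/6 = 5; σ²_Recruitment = ((8−2)/6)² = 1.000
te_Instrument calibration = (2 + 4·3 + 4)/6 = 18/6 = 3; σ²_Instrument calibration = ((4−2)/6)² = 0.111
te_Pilot data = (10 + 4·11 + 12)/6 = 66/6 = 11; σ²_Pilot data = ((12−10)/6)² = 0.111
te_Data collection = (10 + 4·13 + 22)/6 = 84/6 = 14; σ²_Data collection = ((22−10)/6)² = 4.000
te_Data cleaning = (8 + 4·10 + 18)/6 = 66/6 = 11; σ²_Data cleaning = ((18−8)/6)² = 2.778
te_Analysis = (10 + 4·11 + 18)/6 = 72/6 = 12; σ²_Analysis = ((18−10)/6)² = 1.778
te_Draft manuscript = (4 + 4·9 + 20)/6 = 60/6 = 10; σ²_Draft manuscript = ((20−4)/6)² = 7.111

Forward pass:
ES_Literature review = 0; EF_Literature review = 8
ES_Protocol design = 8; EF_Protocol design = 8+12 = 20
ES_IRB approval = 8; EF_IRB approval = 8+7 = 15
ES_Recruitment = 8; EF_Recruitment = 8+5 = 13
ES_Instrument calibration = max(EF_IRB approval=15, EF_Recruitment=13) = 15; EF_Instrument calibration = 15+3 = 18
ES_Pilot data = 8; EF_Pilot data = 8+11 = 19
ES_Data collection = max(EF_IRB approval=15, EF_Pilot data=19) = 19; EF_Data collection = 19+14 = 33
ES_Data cleaning = 18; EF_Data cleaning = 18+11 = 29
ES_Analysis = max(EF_Literature review=8, EF_Pilot data=19) = 19; EF_Analysis = 19+12 = 31
ES_Draft manuscript = max(EF_Protocol design=20, EF_IRB approval=15, EF_Data collection=33, EF_Data cleaning=29, EF_Analysis=31) = 33; EF_Draft manuscript = 33+10 = 43
Expected project duration μ = 43 weeks. Critical path: Literature review → Pilot data → Data collection → Draft manuscript.

Variances on critical path: σ²_Literature review=5.444, σ²_Pilot data=0.111, σ²_Data collection=4.000, σ²_Draft manuscript=7.111.
Largest is σ²_Draft manuscript = 7.111.

Draft manuscript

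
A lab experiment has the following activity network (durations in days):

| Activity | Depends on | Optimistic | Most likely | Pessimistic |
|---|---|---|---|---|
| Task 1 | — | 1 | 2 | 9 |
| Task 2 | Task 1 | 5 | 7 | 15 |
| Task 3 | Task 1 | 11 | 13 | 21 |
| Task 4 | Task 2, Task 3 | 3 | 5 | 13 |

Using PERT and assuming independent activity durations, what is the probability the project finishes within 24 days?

0.644

te_Task 1 = (1 + 4·2 + 9)/6 = 18/6 = 3; σ²_Task 1 = ((9−1)/6)² = 1.778
te_Task 2 = (5 + 4·7 + 15)/6 = 48/6 = 8; σ²_Task 2 = ((15−5)/6)² = 2.778
te_Task 3 = (11 + 4·13 + 21)/6 = 84/6 = 14; σ²_Task 3 = ((21−11)/6)² = 2.778
te_Task 4 = (3 + 4·5 + 13)/6 = 36/6 = 6; σ²_Task 4 = ((13−3)/6)² = 2.778

Forward pass:
ES_Task 1 = 0; EF_Task 1 = 3
ES_Task 2 = 3; EF_Task 2 = 3+8 = 11
ES_Task 3 = 3; EF_Task 3 = 3+14 = 17
ES_Task 4 = max(EF_Task 2=11, EF_Task 3=17) = 17; EF_Task 4 = 17+6 = 23
Expected project duration μ = 23 days. Critical path: Task 1 → Task 3 → Task 4.

Variance along critical path = 1.778 + 2.778 + 2.778 = 7.333; σ = √7.333 = 2.708 days.
Z = (24 − 23) / 2.708 = 0.369
P(T ≤ 24) = Φ(0.369) ≈ 0.644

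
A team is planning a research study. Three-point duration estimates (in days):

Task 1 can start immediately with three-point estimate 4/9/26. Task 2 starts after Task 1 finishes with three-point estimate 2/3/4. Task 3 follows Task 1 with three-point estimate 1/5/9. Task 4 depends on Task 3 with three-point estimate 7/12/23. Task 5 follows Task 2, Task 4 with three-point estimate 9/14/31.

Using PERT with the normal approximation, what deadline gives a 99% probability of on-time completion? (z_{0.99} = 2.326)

te_Task 1 = (4 + 4·9 + 26)/6 = 66/6 = 11; σ²_Task 1 = ((26−4)/6)² = 13.444
te_Task 2 = (2 + 4·3 + 4)/6 = 18/6 = 3; σ²_Task 2 = ((4−2)/6)² = 0.111
te_Task 3 = (1 + 4·5 + 9)/6 = 30/6 = 5; σ²_Task 3 = ((9−1)/6)² = 1.778
te_Task 4 = (7 + 4·12 + 23)/6 = 78/6 = 13; σ²_Task 4 = ((23−7)/6)² = 7.111
te_Task 5 = (9 + 4·14 + 31)/6 = 96/6 = 16; σ²_Task 5 = ((31−9)/6)² = 13.444

Forward pass:
ES_Task 1 = 0; EF_Task 1 = 11
ES_Task 2 = 11; EF_Task 2 = 11+3 = 14
ES_Task 3 = 11; EF_Task 3 = 11+5 = 16
ES_Task 4 = 16; EF_Task 4 = 16+13 = 29
ES_Task 5 = max(EF_Task 2=14, EF_Task 4=29) = 29; EF_Task 5 = 29+16 = 45
Expected project duration μ = 45 days. Critical path: Task 1 → Task 3 → Task 4 → Task 5.

Variance along critical path = 13.444 + 1.778 + 7.111 + 13.444 = 35.778; σ = 5.981 days.
D = μ + z·σ = 45 + 2.326·5.981 = 58.9 days

58.9 days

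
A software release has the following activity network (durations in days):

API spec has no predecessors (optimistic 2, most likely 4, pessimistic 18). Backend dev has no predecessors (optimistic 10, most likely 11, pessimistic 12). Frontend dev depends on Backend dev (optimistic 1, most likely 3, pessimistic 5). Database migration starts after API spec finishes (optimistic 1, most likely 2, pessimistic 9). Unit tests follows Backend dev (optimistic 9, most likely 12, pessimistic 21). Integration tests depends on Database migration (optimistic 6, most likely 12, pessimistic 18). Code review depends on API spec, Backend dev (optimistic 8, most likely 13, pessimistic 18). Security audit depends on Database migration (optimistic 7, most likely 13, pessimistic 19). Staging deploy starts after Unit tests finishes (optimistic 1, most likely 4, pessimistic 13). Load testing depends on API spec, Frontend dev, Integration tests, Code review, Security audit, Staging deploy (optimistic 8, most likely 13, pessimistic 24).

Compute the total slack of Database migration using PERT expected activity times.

te_API spec = (2 + 4·4 + 18)/6 = 36/6 = 6
te_Backend dev = (10 + 4·11 + 12)/6 = 66/6 = 11
te_Frontend dev = (1 + 4·3 + 5)/6 = 18/6 = 3
te_Database migration = (1 + 4·2 + 9)/6 = 18/6 = 3
te_Unit tests = (9 + 4·12 + 21)/6 = 78/6 = 13
te_Integration tests = (6 + 4·12 + 18)/6 = 72/6 = 12
te_Code review = (8 + 4·13 + 18)/6 = 78/6 = 13
te_Security audit = (7 + 4·13 + 19)/6 = 78/6 = 13
te_Staging deploy = (1 + 4·4 + 13)/6 = 30/6 = 5
te_Load testing = (8 + 4·13 + 24)/6 = 84/6 = 14

Forward pass:
ES_API spec = 0; EF_API spec = 6
ES_Backend dev = 0; EF_Backend dev = 11
ES_Frontend dev = 11; EF_Frontend dev = 11+3 = 14
ES_Database migration = 6; EF_Database migration = 6+3 = 9
ES_Unit tests = 11; EF_Unit tests = 11+13 = 24
ES_Integration tests = 9; EF_Integration tests = 9+12 = 21
ES_Code review = max(EF_API spec=6, EF_Backend dev=11) = 11; EF_Code review = 11+13 = 24
ES_Security audit = 9; EF_Security audit = 9+13 = 22
ES_Staging deploy = 24; EF_Staging deploy = 24+5 = 29
ES_Load testing = max(EF_API spec=6, EF_Frontend dev=14, EF_Integration tests=21, EF_Code review=24, EF_Security audit=22, EF_Staging deploy=29) = 29; EF_Load testing = 29+14 = 43
Expected project duration μ = 43 days. Critical path: Backend dev → Unit tests → Staging deploy → Load testing.

Backward pass:
LF_Load testing = 43; LS_Load testing = 43−14 = 29
LF_Staging deploy = LS_Load testing = 29; LS_Staging deploy = 29−5 = 24
LF_Security audit = LS_Load testing = 29; LS_Security audit = 29−13 = 16
LF_Code review = LS_Load testing = 29; LS_Code review = 29−13 = 16
LF_Integration tests = LS_Load testing = 29; LS_Integration tests = 29−12 = 17
LF_Unit tests = LS_Staging deploy = 24; LS_Unit tests = 24−13 = 11
LF_Database migration = min(LS_Integration tests=17, LS_Security audit=16) = 16; LS_Database migration = 16−3 = 13
LF_Frontend dev = LS_Load testing = 29; LS_Frontend dev = 29−3 = 26
LF_Backend dev = min(LS_Frontend dev=26, LS_Unit tests=11, LS_Code review=16) = 11; LS_Backend dev = 11−11 = 0
LF_API spec = min(LS_Database migration=13, LS_Code review=16, LS_Load testing=29) = 13; LS_API spec = 13−6 = 7
Slack_Database migration = LS_Database migration − ES_Database migration = 13 − 6 = 7

7 days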